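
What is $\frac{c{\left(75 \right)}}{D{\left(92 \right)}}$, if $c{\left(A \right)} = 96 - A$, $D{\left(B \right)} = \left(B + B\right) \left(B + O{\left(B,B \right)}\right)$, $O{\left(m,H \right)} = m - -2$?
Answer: $\frac{7}{11408} \approx 0.0006136$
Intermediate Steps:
$O{\left(m,H \right)} = 2 + m$ ($O{\left(m,H \right)} = m + 2 = 2 + m$)
$D{\left(B \right)} = 2 B \left(2 + 2 B\right)$ ($D{\left(B \right)} = \left(B + B\right) \left(B + \left(2 + B\right)\right) = 2 B \left(2 + 2 B\right)$)
$\frac{c{\left(75 \right)}}{D{\left(92 \right)}} = \frac{96 - 75}{4 \cdot 92 \left(1 + 92\right)} = \frac{96 - 75}{4 \cdot 92 \cdot 93} = \frac{21}{34224} = 21 \cdot \frac{1}{34224} = \frac{7}{11408}$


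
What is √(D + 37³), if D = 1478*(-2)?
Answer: √47697 ≈ 218.40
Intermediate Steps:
D = -2956
√(D + 37³) = √(-2956 + 37³) = √(-2956 + 50653) = √47697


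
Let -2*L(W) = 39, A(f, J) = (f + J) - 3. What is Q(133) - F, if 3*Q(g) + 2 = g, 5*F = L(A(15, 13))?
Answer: 1427/30 ≈ 47.567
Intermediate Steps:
A(f, J) = -3 + J + f (A(f, J) = (J + f) - 3 = -3 + J + f)
L(W) = -39/2 (L(W) = -1/2*39 = -39/2)
F = -39/10 (F = (1/5)*(-39/2) = -39/10 ≈ -3.9000)
Q(g) = -2/3 + g/3
Q(133) - F = (-2/3 + (1/3)*133) - 1*(-39/10) = (-2/3 + 133/3) + 39/10 = 131/3 + 39/10 = 1427/30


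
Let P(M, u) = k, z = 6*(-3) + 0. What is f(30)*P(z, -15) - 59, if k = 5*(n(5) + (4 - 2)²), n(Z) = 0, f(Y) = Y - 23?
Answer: 81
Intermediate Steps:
f(Y) = -23 + Y
z = -18 (z = -18 + 0 = -18)
k = 20 (k = 5*(0 + (4 - 2)²) = 5*(0 + 2²) = 5*(0 + 4) = 5*4 = 20)
P(M, u) = 20
f(30)*P(z, -15) - 59 = (-23 + 30)*20 - 59 = 7*20 - 59 = 140 - 59 = 81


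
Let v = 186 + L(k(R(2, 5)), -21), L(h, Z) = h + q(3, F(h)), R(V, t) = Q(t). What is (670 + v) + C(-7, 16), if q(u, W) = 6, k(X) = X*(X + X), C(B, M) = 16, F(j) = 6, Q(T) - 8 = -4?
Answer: 910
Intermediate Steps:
Q(T) = 4 (Q(T) = 8 - 4 = 4)
R(V, t) = 4
k(X) = 2*X**2 (k(X) = X*(2*X) = 2*X**2)
L(h, Z) = 6 + h (L(h, Z) = h + 6 = 6 + h)
v = 224 (v = 186 + (6 + 2*4**2) = 186 + (6 + 2*16) = 186 + (6 + 32) = 186 + 38 = 224)
(670 + v) + C(-7, 16) = (670 + 224) + 16 = 894 + 16 = 910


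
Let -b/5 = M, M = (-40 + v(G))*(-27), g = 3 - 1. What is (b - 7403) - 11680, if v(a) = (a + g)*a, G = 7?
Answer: -15978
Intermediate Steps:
g = 2
v(a) = a*(2 + a) (v(a) = (a + 2)*a = (2 + a)*a = a*(2 + a))
M = -621 (M = (-40 + 7*(2 + 7))*(-27) = (-40 + 7*9)*(-27) = (-40 + 63)*(-27) = 23*(-27) = -621)
b = 3105 (b = -5*(-621) = 3105)
(b - 7403) - 11680 = (3105 - 7403) - 11680 = -4298 - 11680 = -15978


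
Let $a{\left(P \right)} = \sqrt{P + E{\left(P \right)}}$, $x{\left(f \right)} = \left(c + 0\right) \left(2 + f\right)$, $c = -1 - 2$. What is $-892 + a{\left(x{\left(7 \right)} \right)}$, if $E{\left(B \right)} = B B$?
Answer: $-892 + 3 \sqrt{78} \approx -865.5$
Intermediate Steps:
$c = -3$ ($c = -1 - 2 = -3$)
$E{\left(B \right)} = B^{2}$
$x{\left(f \right)} = -6 - 3 f$ ($x{\left(f \right)} = \left(-3 + 0\right) \left(2 + f\right) = - 3 \left(2 + f\right) = -6 - 3 f$)
$a{\left(P \right)} = \sqrt{P + P^{2}}$
$-892 + a{\left(x{\left(7 \right)} \right)} = -892 + \sqrt{\left(-6 - 21\right) \left(1 - 27\right)} = -892 + \sqrt{- 27 \left(1 - 27\right)} = -892 + \sqrt{\left(-27\right) \left(-26\right)} = -892 + \sqrt{702} = -892 + 3 \sqrt{78}$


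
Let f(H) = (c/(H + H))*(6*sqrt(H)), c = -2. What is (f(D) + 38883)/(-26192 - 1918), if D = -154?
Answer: -12961/9370 - I*sqrt(154)/721490 ≈ -1.3832 - 1.72e-5*I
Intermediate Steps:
f(H) = -6/sqrt(H) (f(H) = (-2/(H + H))*(6*sqrt(H)) = (-2/(2*H))*(6*sqrt(H)) = ((1/(2*H))*(-2))*(6*sqrt(H)) = (-1/H)*(6*sqrt(H)) = -6/sqrt(H))
(f(D) + 38883)/(-26192 - 1918) = (-(-3)*I*sqrt(154)/77 + 38883)/(-26192 - 1918) = (-(-3)*I*sqrt(154)/77 + 38883)/(-28110) = (3*I*sqrt(154)/77 + 38883)*(-1/28110) = (38883 + 3*I*sqrt(154)/77)*(-1/28110) = -12961/9370 - I*sqrt(154)/721490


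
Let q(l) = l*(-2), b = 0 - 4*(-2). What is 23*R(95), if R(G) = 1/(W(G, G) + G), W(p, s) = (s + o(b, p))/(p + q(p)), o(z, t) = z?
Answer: 2185/8922 ≈ 0.24490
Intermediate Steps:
b = 8 (b = 0 + 8 = 8)
q(l) = -2*l
W(p, s) = -(8 + s)/p (W(p, s) = (s + 8)/(p - 2*p) = (8 + s)/((-p)) = (8 + s)*(-1/p) = -(8 + s)/p)
R(G) = 1/(G + (-8 - G)/G) (R(G) = 1/((-8 - G)/G + G) = 1/(G + (-8 - G)/G))
23*R(95) = 23*(95/(-8 + 95**2 - 1*95)) = 23*(95/(-8 + 9025 - 95)) = 23*(95/8922) = 2185/8922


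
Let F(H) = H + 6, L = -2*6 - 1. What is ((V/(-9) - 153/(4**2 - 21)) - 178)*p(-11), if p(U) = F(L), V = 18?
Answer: 5229/5 ≈ 1045.8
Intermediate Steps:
L = -13 (L = -12 - 1 = -13)
F(H) = 6 + H
p(U) = -7 (p(U) = 6 - 13 = -7)
((V/(-9) - 153/(4**2 - 21)) - 178)*p(-11) = ((18/(-9) - 153/(4**2 - 21)) - 178)*(-7) = ((18*(-1/9) - 153/(16 - 21)) - 178)*(-7) = ((-2 - 153/(-5)) - 178)*(-7) = ((-2 - 153*(-1/5)) - 178)*(-7) = ((-2 + 153/5) - 178)*(-7) = (143/5 - 178)*(-7) = -747/5*(-7) = 5229/5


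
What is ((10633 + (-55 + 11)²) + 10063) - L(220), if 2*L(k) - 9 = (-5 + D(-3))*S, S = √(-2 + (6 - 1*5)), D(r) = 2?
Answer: 45255/2 + 3*I/2 ≈ 22628.0 + 1.5*I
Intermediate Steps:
S = I (S = √(-2 + (6 - 5)) = √(-2 + 1) = √(-1) = I ≈ 1.0*I)
L(k) = 9/2 - 3*I/2 (L(k) = 9/2 + ((-5 + 2)*I)/2 = 9/2 + (-3*I)/2 = 9/2 - 3*I/2)
((10633 + (-55 + 11)²) + 10063) - L(220) = ((10633 + (-55 + 11)²) + 10063) - (9/2 - 3*I/2) = ((10633 + (-44)²) + 10063) + (-9/2 + 3*I/2) = ((10633 + 1936) + 10063) + (-9/2 + 3*I/2) = (12569 + 10063) + (-9/2 + 3*I/2) = 22632 + (-9/2 + 3*I/2) = 45255/2 + 3*I/2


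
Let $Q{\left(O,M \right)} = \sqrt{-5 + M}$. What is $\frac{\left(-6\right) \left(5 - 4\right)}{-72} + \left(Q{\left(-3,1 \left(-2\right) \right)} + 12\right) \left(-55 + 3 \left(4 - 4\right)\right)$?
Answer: $- \frac{7919}{12} - 55 i \sqrt{7} \approx -659.92 - 145.52 i$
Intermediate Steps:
$\frac{\left(-6\right) \left(5 - 4\right)}{-72} + \left(Q{\left(-3,1 \left(-2\right) \right)} + 12\right) \left(-55 + 3 \left(4 - 4\right)\right) = \frac{\left(-6\right) \left(5 - 4\right)}{-72} + \left(\sqrt{-5 + 1 \left(-2\right)} + 12\right) \left(-55 + 3 \left(4 - 4\right)\right) = - \frac{\left(-6\right) 1}{72} + \left(\sqrt{-5 - 2} + 12\right) \left(-55 + 3 \cdot 0\right) = \left(- \frac{1}{72}\right) \left(-6\right) + \left(\sqrt{-7} + 12\right) \left(-55 + 0\right) = \frac{1}{12} + \left(i \sqrt{7} + 12\right) \left(-55\right) = \frac{1}{12} + \left(12 + i \sqrt{7}\right) \left(-55\right) = \frac{1}{12} - \left(660 + 55 i \sqrt{7}\right) = - \frac{7919}{12} - 55 i \sqrt{7}$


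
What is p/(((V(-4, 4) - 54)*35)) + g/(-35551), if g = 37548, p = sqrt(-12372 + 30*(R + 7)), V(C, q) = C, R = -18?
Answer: -37548/35551 - I*sqrt(12702)/2030 ≈ -1.0562 - 0.055519*I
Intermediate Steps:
p = I*sqrt(12702) (p = sqrt(-12372 + 30*(-18 + 7)) = sqrt(-12372 + 30*(-11)) = sqrt(-12372 - 330) = sqrt(-12702) = I*sqrt(12702) ≈ 112.7*I)
p/(((V(-4, 4) - 54)*35)) + g/(-35551) = (I*sqrt(12702))/(((-4 - 54)*35)) + 37548/(-35551) = (I*sqrt(12702))/((-58*35)) + 37548*(-1/35551) = (I*sqrt(12702))/(-2030) - 37548/35551 = (I*sqrt(12702))*(-1/2030) - 37548/35551 = -I*sqrt(12702)/2030 - 37548/35551 = -37548/35551 - I*sqrt(12702)/2030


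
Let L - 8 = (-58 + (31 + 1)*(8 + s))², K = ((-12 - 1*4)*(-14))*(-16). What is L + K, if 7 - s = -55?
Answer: 4757548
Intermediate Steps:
s = 62 (s = 7 - 1*(-55) = 7 + 55 = 62)
K = -3584 (K = ((-12 - 4)*(-14))*(-16) = -16*(-14)*(-16) = 224*(-16) = -3584)
L = 4761132 (L = 8 + (-58 + (31 + 1)*(8 + 62))² = 8 + (-58 + 32*70)² = 8 + (-58 + 2240)² = 8 + 2182² = 8 + 4761124 = 4761132)
L + K = 4761132 - 3584 = 4757548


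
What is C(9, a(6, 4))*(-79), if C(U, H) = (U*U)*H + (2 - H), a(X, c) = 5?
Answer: -31758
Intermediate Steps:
C(U, H) = 2 - H + H*U**2 (C(U, H) = U**2*H + (2 - H) = H*U**2 + (2 - H) = 2 - H + H*U**2)
C(9, a(6, 4))*(-79) = (2 - 1*5 + 5*9**2)*(-79) = (2 - 5 + 5*81)*(-79) = (2 - 5 + 405)*(-79) = 402*(-79) = -31758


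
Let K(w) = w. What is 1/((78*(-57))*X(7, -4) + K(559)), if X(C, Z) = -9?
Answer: 1/40573 ≈ 2.4647e-5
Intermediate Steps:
1/((78*(-57))*X(7, -4) + K(559)) = 1/((78*(-57))*(-9) + 559) = 1/(-4446*(-9) + 559) = 1/(40014 + 559) = 1/40573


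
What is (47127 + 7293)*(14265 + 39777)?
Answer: 2940965640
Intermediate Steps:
(47127 + 7293)*(14265 + 39777) = 54420*54042 = 2940965640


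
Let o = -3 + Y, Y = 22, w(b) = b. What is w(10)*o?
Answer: 190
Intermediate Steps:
o = 19 (o = -3 + 22 = 19)
w(10)*o = 10*19 = 190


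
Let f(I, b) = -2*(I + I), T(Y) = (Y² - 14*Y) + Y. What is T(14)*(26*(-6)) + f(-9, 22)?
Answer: -2148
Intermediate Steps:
T(Y) = Y² - 13*Y
f(I, b) = -4*I
T(14)*(26*(-6)) + f(-9, 22) = (14*(-13 + 14))*(26*(-6)) - 4*(-9) = (14*1)*(-156) + 36 = 14*(-156) + 36 = -2184 + 36 = -2148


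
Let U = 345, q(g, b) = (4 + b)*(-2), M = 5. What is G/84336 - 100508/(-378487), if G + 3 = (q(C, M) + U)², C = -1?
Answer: 32501025/21195272 ≈ 1.5334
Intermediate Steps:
q(g, b) = -8 - 2*b
G = 106926 (G = -3 + ((-8 - 2*5) + 345)² = -3 + ((-8 - 10) + 345)² = -3 + (-18 + 345)² = -3 + 327² = -3 + 106929 = 106926)
G/84336 - 100508/(-378487) = 106926/84336 - 100508/(-378487) = 106926*(1/84336) - 100508*(-1/378487) = 71/56 + 100508/378487 = 32501025/21195272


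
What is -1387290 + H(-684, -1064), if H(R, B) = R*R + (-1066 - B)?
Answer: -919436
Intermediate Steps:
H(R, B) = -1066 + R² - B (H(R, B) = R² + (-1066 - B) = -1066 + R² - B)
-1387290 + H(-684, -1064) = -1387290 + (-1066 + (-684)² - 1*(-1064)) = -1387290 + (-1066 + 467856 + 1064) = -1387290 + 467854 = -919436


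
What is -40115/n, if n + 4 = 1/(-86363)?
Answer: 3464451745/345453 ≈ 10029.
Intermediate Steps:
n = -345453/86363 (n = -4 + 1/(-86363) = -4 - 1/86363 = -345453/86363 ≈ -4.0000)
-40115/n = -40115/(-345453/86363) = -40115*(-86363/345453) = 3464451745/345453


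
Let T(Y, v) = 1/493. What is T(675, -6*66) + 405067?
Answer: 199698032/493 ≈ 4.0507e+5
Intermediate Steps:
T(Y, v) = 1/493
T(675, -6*66) + 405067 = 1/493 + 405067 = 199698032/493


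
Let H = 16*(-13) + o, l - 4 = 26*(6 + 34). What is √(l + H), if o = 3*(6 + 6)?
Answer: 2*√218 ≈ 29.530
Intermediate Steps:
o = 36 (o = 3*12 = 36)
l = 1044 (l = 4 + 26*(6 + 34) = 4 + 26*40 = 4 + 1040 = 1044)
H = -172 (H = 16*(-13) + 36 = -208 + 36 = -172)
√(l + H) = √(1044 - 172) = √872 = 2*√218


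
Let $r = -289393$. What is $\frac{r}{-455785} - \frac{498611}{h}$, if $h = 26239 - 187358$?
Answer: $\frac{273886125402}{73435623415} \approx 3.7296$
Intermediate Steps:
$h = -161119$ ($h = 26239 - 187358 = -161119$)
$\frac{r}{-455785} - \frac{498611}{h} = - \frac{289393}{-455785} - \frac{498611}{-161119} = \left(-289393\right) \left(- \frac{1}{455785}\right) - - \frac{498611}{161119} = \frac{289393}{455785} + \frac{498611}{161119} = \frac{273886125402}{73435623415}$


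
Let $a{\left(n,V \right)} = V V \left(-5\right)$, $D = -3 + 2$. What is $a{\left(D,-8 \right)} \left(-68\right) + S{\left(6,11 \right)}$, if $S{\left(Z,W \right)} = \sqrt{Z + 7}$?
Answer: $21760 + \sqrt{13} \approx 21764.0$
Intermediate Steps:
$D = -1$
$a{\left(n,V \right)} = - 5 V^{2}$ ($a{\left(n,V \right)} = V^{2} \left(-5\right) = - 5 V^{2}$)
$S{\left(Z,W \right)} = \sqrt{7 + Z}$
$a{\left(D,-8 \right)} \left(-68\right) + S{\left(6,11 \right)} = - 5 \left(-8\right)^{2} \left(-68\right) + \sqrt{7 + 6} = \left(-5\right) 64 \left(-68\right) + \sqrt{13} = \left(-320\right) \left(-68\right) + \sqrt{13} = 21760 + \sqrt{13}$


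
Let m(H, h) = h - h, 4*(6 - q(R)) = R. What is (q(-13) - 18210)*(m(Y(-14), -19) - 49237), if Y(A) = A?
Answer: 3584601311/4 ≈ 8.9615e+8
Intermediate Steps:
q(R) = 6 - R/4
m(H, h) = 0
(q(-13) - 18210)*(m(Y(-14), -19) - 49237) = ((6 - ¼*(-13)) - 18210)*(0 - 49237) = ((6 + 13/4) - 18210)*(-49237) = (37/4 - 18210)*(-49237) = -72803/4*(-49237) = 3584601311/4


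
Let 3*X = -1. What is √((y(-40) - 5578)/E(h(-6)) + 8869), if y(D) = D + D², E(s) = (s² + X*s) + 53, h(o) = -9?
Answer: 7*√3385955/137 ≈ 94.020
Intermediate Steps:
X = -⅓ (X = (⅓)*(-1) = -⅓ ≈ -0.33333)
E(s) = 53 + s² - s/3 (E(s) = (s² - s/3) + 53 = 53 + s² - s/3)
√((y(-40) - 5578)/E(h(-6)) + 8869) = √((-40*(1 - 40) - 5578)/(53 + (-9)² - ⅓*(-9)) + 8869) = √((-40*(-39) - 5578)/(53 + 81 + 3) + 8869) = √((1560 - 5578)/137 + 8869) = √(-4018*1/137 + 8869) = √(-4018/137 + 8869) = √(1211035/137) = 7*√3385955/137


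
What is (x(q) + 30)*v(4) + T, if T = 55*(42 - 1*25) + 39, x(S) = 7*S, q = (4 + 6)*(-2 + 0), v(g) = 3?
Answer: 644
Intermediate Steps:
q = -20 (q = 10*(-2) = -20)
T = 974 (T = 55*(42 - 25) + 39 = 55*17 + 39 = 935 + 39 = 974)
(x(q) + 30)*v(4) + T = (7*(-20) + 30)*3 + 974 = (-140 + 30)*3 + 974 = -110*3 + 974 = -330 + 974 = 644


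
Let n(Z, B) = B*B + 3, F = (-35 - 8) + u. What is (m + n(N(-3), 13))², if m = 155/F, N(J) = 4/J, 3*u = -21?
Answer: 2852721/100 ≈ 28527.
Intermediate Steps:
u = -7 (u = (⅓)*(-21) = -7)
F = -50 (F = (-35 - 8) - 7 = -43 - 7 = -50)
n(Z, B) = 3 + B² (n(Z, B) = B² + 3 = 3 + B²)
m = -31/10 (m = 155/(-50) = 155*(-1/50) = -31/10 ≈ -3.1000)
(m + n(N(-3), 13))² = (-31/10 + (3 + 13²))² = (-31/10 + (3 + 169))² = (-31/10 + 172)² = (1689/10)² = 2852721/100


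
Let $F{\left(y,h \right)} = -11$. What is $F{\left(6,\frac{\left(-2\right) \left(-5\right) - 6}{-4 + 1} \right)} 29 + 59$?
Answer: $-260$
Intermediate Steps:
$F{\left(6,\frac{\left(-2\right) \left(-5\right) - 6}{-4 + 1} \right)} 29 + 59 = \left(-11\right) 29 + 59 = -319 + 59 = -260$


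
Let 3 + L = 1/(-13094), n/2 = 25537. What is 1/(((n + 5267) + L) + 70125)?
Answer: 13094/1655906521 ≈ 7.9075e-6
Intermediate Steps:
n = 51074 (n = 2*25537 = 51074)
L = -39283/13094 (L = -3 + 1/(-13094) = -3 - 1/13094 = -39283/13094 ≈ -3.0001)
1/(((n + 5267) + L) + 70125) = 1/(((51074 + 5267) - 39283/13094) + 70125) = 1/((56341 - 39283/13094) + 70125) = 1/(737689771/13094 + 70125) = 1/(1655906521/13094) = 13094/1655906521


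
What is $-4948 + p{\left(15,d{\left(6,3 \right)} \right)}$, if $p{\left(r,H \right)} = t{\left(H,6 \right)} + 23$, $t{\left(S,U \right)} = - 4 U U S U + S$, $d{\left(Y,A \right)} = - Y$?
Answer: $253$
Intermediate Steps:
$t{\left(S,U \right)} = S - 4 S U^{3}$ ($t{\left(S,U \right)} = - 4 U^{2} S U + S = - 4 S U^{2} U + S = - 4 S U^{3} + S = S - 4 S U^{3}$)
$p{\left(r,H \right)} = 23 - 863 H$ ($p{\left(r,H \right)} = H \left(1 - 4 \cdot 6^{3}\right) + 23 = H \left(1 - 864\right) + 23 = H \left(-863\right) + 23 = - 863 H + 23 = 23 - 863 H$)
$-4948 + p{\left(15,d{\left(6,3 \right)} \right)} = -4948 - \left(-23 + 863 \left(\left(-1\right) 6\right)\right) = -4948 + \left(23 - -5178\right) = -4948 + \left(23 + 5178\right) = -4948 + 5201 = 253$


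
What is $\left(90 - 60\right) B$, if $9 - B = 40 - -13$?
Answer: $-1320$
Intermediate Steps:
$B = -44$ ($B = 9 - \left(40 - -13\right) = 9 - \left(40 + 13\right) = 9 - 53 = -44$)
$\left(90 - 60\right) B = \left(90 - 60\right) \left(-44\right) = 30 \left(-44\right) = -1320$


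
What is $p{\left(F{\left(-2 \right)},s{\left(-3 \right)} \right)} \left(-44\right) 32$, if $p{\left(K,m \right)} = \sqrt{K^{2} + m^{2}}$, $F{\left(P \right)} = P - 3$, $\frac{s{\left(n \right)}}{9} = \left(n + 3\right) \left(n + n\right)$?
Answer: $-7040$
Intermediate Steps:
$s{\left(n \right)} = 18 n \left(3 + n\right)$ ($s{\left(n \right)} = 9 \left(n + 3\right) \left(n + n\right) = 9 \left(3 + n\right) 2 n = 9 \cdot 2 n \left(3 + n\right) = 18 n \left(3 + n\right)$)
$F{\left(P \right)} = -3 + P$
$p{\left(F{\left(-2 \right)},s{\left(-3 \right)} \right)} \left(-44\right) 32 = \sqrt{\left(-3 - 2\right)^{2} + \left(18 \left(-3\right) \left(3 - 3\right)\right)^{2}} \left(-44\right) 32 = \sqrt{\left(-5\right)^{2} + \left(18 \left(-3\right) 0\right)^{2}} \left(-44\right) 32 = \sqrt{25 + 0^{2}} \left(-44\right) 32 = \sqrt{25 + 0} \left(-44\right) 32 = \sqrt{25} \left(-44\right) 32 = 5 \left(-44\right) 32 = \left(-220\right) 32 = -7040$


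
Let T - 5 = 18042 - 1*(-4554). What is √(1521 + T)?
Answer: √24122 ≈ 155.31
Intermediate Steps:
T = 22601 (T = 5 + (18042 - 1*(-4554)) = 5 + (18042 + 4554) = 5 + 22596 = 22601)
√(1521 + T) = √(1521 + 22601) = √24122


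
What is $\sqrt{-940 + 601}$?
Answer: $i \sqrt{339} \approx 18.412 i$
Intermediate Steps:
$\sqrt{-940 + 601} = \sqrt{-339} = i \sqrt{339}$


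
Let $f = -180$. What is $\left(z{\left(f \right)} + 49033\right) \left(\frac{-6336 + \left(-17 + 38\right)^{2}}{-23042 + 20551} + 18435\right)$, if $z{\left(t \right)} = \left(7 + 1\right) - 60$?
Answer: $\frac{2249573897880}{2491} \approx 9.0308 \cdot 10^{8}$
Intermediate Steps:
$z{\left(t \right)} = -52$ ($z{\left(t \right)} = 8 - 60 = -52$)
$\left(z{\left(f \right)} + 49033\right) \left(\frac{-6336 + \left(-17 + 38\right)^{2}}{-23042 + 20551} + 18435\right) = \left(-52 + 49033\right) \left(\frac{-6336 + \left(-17 + 38\right)^{2}}{-23042 + 20551} + 18435\right) = 48981 \left(\frac{-6336 + 21^{2}}{-2491} + 18435\right) = 48981 \left(\left(-6336 + 441\right) \left(- \frac{1}{2491}\right) + 18435\right) = 48981 \left(\left(-5895\right) \left(- \frac{1}{2491}\right) + 18435\right) = 48981 \left(\frac{5895}{2491} + 18435\right) = 48981 \cdot \frac{45927480}{2491} = \frac{2249573897880}{2491}$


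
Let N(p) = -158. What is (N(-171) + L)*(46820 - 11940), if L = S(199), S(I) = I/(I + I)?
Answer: -5493600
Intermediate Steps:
S(I) = ½ (S(I) = I/((2*I)) = (1/(2*I))*I = ½)
L = ½ ≈ 0.50000
(N(-171) + L)*(46820 - 11940) = (-158 + ½)*(46820 - 11940) = -315/2*34880 = -5493600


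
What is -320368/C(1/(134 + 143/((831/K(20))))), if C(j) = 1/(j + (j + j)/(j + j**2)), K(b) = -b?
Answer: -3785587648627048/5930553275 ≈ -6.3832e+5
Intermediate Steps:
C(j) = 1/(j + 2*j/(j + j**2)) (C(j) = 1/(j + (2*j)/(j + j**2)) = 1/(j + 2*j/(j + j**2)))
-320368/C(1/(134 + 143/((831/K(20))))) = -320368*(2 + 1/(134 + 143/((831/((-1*20))))) + (1/(134 + 143/((831/((-1*20))))))**2)/(1 + 1/(134 + 143/((831/((-1*20)))))) = -320368*(2 + 1/(134 + 143/((831/(-20)))) + (1/(134 + 143/((831/(-20)))))**2)/(1 + 1/(134 + 143/((831/(-20))))) = -320368*(2 + 1/(134 + 143/((831*(-1/20)))) + (1/(134 + 143/((831*(-1/20)))))**2)/(1 + 1/(134 + 143/((831*(-1/20))))) = -320368*(2 + 1/(134 + 143/(-831/20)) + (1/(134 + 143/(-831/20)))**2)/(1 + 1/(134 + 143/(-831/20))) = -320368*(2 + 1/(134 + 143*(-20/831)) + (1/(134 + 143*(-20/831)))**2)/(1 + 1/(134 + 143*(-20/831))) = -320368*(2 + 1/(134 - 2860/831) + (1/(134 - 2860/831))**2)/(1 + 1/(134 - 2860/831)) = -320368*(2 + 1/(108494/831) + (1/(108494/831))**2)/(1 + 1/(108494/831)) = -320368*(2 + 831/108494 + (831/108494)**2)/(1 + 831/108494) = -320368/((109325/108494)/(2 + 831/108494 + 690561/11770948036)) = -320368/((109325/108494)/(23632745147/11770948036)) = -320368/((11770948036/23632745147)*(109325/108494)) = -320368/11861106550/23632745147 = -320368*23632745147/11861106550 = -3785587648627048/5930553275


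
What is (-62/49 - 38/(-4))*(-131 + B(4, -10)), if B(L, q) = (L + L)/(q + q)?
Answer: -530199/490 ≈ -1082.0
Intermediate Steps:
B(L, q) = L/q (B(L, q) = (2*L)/((2*q)) = (2*L)*(1/(2*q)) = L/q)
(-62/49 - 38/(-4))*(-131 + B(4, -10)) = (-62/49 - 38/(-4))*(-131 + 4/(-10)) = (-62*1/49 - 38*(-¼))*(-131 + 4*(-⅒)) = (-62/49 + 19/2)*(-131 - ⅖) = (807/98)*(-657/5) = -530199/490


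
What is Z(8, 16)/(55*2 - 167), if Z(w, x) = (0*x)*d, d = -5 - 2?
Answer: 0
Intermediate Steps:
d = -7
Z(w, x) = 0 (Z(w, x) = (0*x)*(-7) = 0*(-7) = 0)
Z(8, 16)/(55*2 - 167) = 0/(55*2 - 167) = 0/(110 - 167) = 0/(-57) = 0*(-1/57) = 0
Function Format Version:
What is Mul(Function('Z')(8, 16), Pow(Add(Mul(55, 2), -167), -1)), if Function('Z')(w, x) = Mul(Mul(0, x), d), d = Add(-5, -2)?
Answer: 0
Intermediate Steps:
d = -7
Function('Z')(w, x) = 0 (Function('Z')(w, x) = Mul(Mul(0, x), -7) = Mul(0, -7) = 0)
Mul(Function('Z')(8, 16), Pow(Add(Mul(55, 2), -167), -1)) = Mul(0, Pow(Add(Mul(55, 2), -167), -1)) = Mul(0, Pow(Add(110, -167), -1)) = Mul(0, Pow(-57, -1)) = Mul(0, Rational(-1, 57)) = 0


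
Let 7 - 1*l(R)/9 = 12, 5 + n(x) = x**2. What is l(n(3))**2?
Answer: 2025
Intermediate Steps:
n(x) = -5 + x**2
l(R) = -45 (l(R) = 63 - 9*12 = 63 - 108 = -45)
l(n(3))**2 = (-45)**2 = 2025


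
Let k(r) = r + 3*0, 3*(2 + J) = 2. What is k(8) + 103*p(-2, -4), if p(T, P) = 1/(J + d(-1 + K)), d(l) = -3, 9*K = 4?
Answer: -205/13 ≈ -15.769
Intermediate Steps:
K = 4/9 (K = (⅑)*4 = 4/9 ≈ 0.44444)
J = -4/3 (J = -2 + (⅓)*2 = -2 + ⅔ = -4/3 ≈ -1.3333)
k(r) = r (k(r) = r + 0 = r)
p(T, P) = -3/13 (p(T, P) = 1/(-4/3 - 3) = 1/(-13/3) = -3/13)
k(8) + 103*p(-2, -4) = 8 + 103*(-3/13) = 8 - 309/13 = -205/13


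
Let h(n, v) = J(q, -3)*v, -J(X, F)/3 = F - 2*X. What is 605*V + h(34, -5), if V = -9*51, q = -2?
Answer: -277680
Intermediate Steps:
J(X, F) = -3*F + 6*X (J(X, F) = -3*(F - 2*X) = -3*F + 6*X)
h(n, v) = -3*v (h(n, v) = (-3*(-3) + 6*(-2))*v = (9 - 12)*v = -3*v)
V = -459
605*V + h(34, -5) = 605*(-459) - 3*(-5) = -277695 + 15 = -277680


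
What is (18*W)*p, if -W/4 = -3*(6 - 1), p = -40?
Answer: -43200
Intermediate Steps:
W = 60 (W = -(-12)*(6 - 1) = -(-12)*5 = -4*(-15) = 60)
(18*W)*p = (18*60)*(-40) = 1080*(-40) = -43200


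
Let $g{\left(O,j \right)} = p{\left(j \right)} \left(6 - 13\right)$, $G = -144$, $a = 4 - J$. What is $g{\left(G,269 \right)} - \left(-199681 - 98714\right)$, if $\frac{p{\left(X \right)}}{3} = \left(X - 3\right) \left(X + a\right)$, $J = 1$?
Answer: $-1220997$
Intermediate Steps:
$a = 3$ ($a = 4 - 1 = 3$)
$p{\left(X \right)} = 3 \left(-3 + X\right) \left(3 + X\right)$ ($p{\left(X \right)} = 3 \left(X - 3\right) \left(X + 3\right) = 3 \left(-3 + X\right) \left(3 + X\right)$)
$g{\left(O,j \right)} = 189 - 21 j^{2}$ ($g{\left(O,j \right)} = \left(-27 + 3 j^{2}\right) \left(6 - 13\right) = \left(-27 + 3 j^{2}\right) \left(-7\right) = 189 - 21 j^{2}$)
$g{\left(G,269 \right)} - \left(-199681 - 98714\right) = \left(189 - 21 \cdot 269^{2}\right) - \left(-199681 - 98714\right) = \left(189 - 1519581\right) - \left(-199681 - 98714\right) = \left(189 - 1519581\right) - -298395 = -1519392 + 298395 = -1220997$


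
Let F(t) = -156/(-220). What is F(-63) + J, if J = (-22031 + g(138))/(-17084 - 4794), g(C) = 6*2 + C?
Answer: 2056697/1203290 ≈ 1.7092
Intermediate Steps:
g(C) = 12 + C
F(t) = 39/55 (F(t) = -156*(-1/220) = 39/55)
J = 21881/21878 (J = (-22031 + (12 + 138))/(-17084 - 4794) = (-22031 + 150)/(-21878) = -21881*(-1/21878) = 21881/21878 ≈ 1.0001)
F(-63) + J = 39/55 + 21881/21878 = 2056697/1203290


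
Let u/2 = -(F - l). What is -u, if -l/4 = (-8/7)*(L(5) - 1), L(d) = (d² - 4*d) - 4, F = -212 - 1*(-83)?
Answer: -258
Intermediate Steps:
F = -129 (F = -212 + 83 = -129)
L(d) = -4 + d² - 4*d
l = 0 (l = -4*(-8/7)*((-4 + 5² - 4*5) - 1) = -4*(-8*⅐)*((-4 + 25 - 20) - 1) = -(-32)*(1 - 1)/7 = -(-32)*0/7 = -4*0 = 0)
u = 258 (u = 2*(-(-129 - 1*0)) = 2*(-(-129 + 0)) = 2*(-1*(-129)) = 2*129 = 258)
-u = -1*258 = -258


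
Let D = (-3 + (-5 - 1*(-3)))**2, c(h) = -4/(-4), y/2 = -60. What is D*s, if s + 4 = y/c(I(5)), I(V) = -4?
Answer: -3100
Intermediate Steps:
y = -120 (y = 2*(-60) = -120)
c(h) = 1 (c(h) = -4*(-1/4) = 1)
s = -124 (s = -4 - 120/1 = -4 - 120*1 = -4 - 120 = -124)
D = 25 (D = (-3 + (-5 + 3))**2 = (-3 - 2)**2 = (-5)**2 = 25)
D*s = 25*(-124) = -3100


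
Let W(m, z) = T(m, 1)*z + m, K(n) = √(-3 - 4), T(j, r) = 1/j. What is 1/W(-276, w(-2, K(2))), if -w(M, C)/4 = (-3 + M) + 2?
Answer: -23/6349 ≈ -0.0036226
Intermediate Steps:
K(n) = I*√7 (K(n) = √(-7) = I*√7)
w(M, C) = 4 - 4*M (w(M, C) = -4*((-3 + M) + 2) = -4*(-1 + M) = 4 - 4*M)
W(m, z) = m + z/m (W(m, z) = z/m + m = m + z/m)
1/W(-276, w(-2, K(2))) = 1/(-276 + (4 - 4*(-2))/(-276)) = 1/(-276 + (4 + 8)*(-1/276)) = 1/(-276 + 12*(-1/276)) = 1/(-276 - 1/23) = 1/(-6349/23) = -23/6349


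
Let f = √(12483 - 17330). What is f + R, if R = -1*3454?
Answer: -3454 + I*√4847 ≈ -3454.0 + 69.62*I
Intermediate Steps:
R = -3454
f = I*√4847 (f = √(-4847) = I*√4847 ≈ 69.62*I)
f + R = I*√4847 - 3454 = -3454 + I*√4847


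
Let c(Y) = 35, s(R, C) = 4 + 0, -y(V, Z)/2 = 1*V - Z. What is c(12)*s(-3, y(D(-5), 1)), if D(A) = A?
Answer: 140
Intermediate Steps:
y(V, Z) = -2*V + 2*Z (y(V, Z) = -2*(1*V - Z) = -2*(V - Z) = -2*V + 2*Z)
s(R, C) = 4
c(12)*s(-3, y(D(-5), 1)) = 35*4 = 140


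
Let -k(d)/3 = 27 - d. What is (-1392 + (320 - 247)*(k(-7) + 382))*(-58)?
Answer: -1104784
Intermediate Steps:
k(d) = -81 + 3*d (k(d) = -3*(27 - d) = -81 + 3*d)
(-1392 + (320 - 247)*(k(-7) + 382))*(-58) = (-1392 + (320 - 247)*((-81 + 3*(-7)) + 382))*(-58) = (-1392 + 73*((-81 - 21) + 382))*(-58) = (-1392 + 73*(-102 + 382))*(-58) = (-1392 + 73*280)*(-58) = (-1392 + 20440)*(-58) = 19048*(-58) = -1104784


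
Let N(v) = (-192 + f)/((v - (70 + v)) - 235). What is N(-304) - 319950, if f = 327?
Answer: -19516977/61 ≈ -3.1995e+5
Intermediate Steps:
N(v) = -27/61 (N(v) = (-192 + 327)/((v - (70 + v)) - 235) = 135/((v + (-70 - v)) - 235) = 135/(-70 - 235) = 135/(-305) = 135*(-1/305) = -27/61)
N(-304) - 319950 = -27/61 - 319950 = -19516977/61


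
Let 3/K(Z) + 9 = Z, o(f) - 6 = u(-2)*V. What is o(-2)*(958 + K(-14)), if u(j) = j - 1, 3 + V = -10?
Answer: 991395/23 ≈ 43104.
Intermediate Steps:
V = -13 (V = -3 - 10 = -13)
u(j) = -1 + j
o(f) = 45 (o(f) = 6 + (-1 - 2)*(-13) = 6 - 3*(-13) = 6 + 39 = 45)
K(Z) = 3/(-9 + Z)
o(-2)*(958 + K(-14)) = 45*(958 + 3/(-9 - 14)) = 45*(958 + 3/(-23)) = 45*(958 + 3*(-1/23)) = 45*(958 - 3/23) = 45*(22031/23) = 991395/23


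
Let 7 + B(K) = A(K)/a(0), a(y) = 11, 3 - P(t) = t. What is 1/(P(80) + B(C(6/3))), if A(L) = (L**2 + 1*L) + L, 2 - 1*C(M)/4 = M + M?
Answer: -11/876 ≈ -0.012557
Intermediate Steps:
P(t) = 3 - t
C(M) = 8 - 8*M (C(M) = 8 - 4*(M + M) = 8 - 8*M)
A(L) = L**2 + 2*L (A(L) = (L**2 + L) + L = (L + L**2) + L = L**2 + 2*L)
B(K) = -7 + K*(2 + K)/11 (B(K) = -7 + (K*(2 + K))/11 = -7 + (K*(2 + K))*(1/11) = -7 + K*(2 + K)/11)
1/(P(80) + B(C(6/3))) = 1/((3 - 1*80) + (-7 + (8 - 48/3)*(2 + (8 - 48/3))/11)) = 1/((3 - 80) + (-7 + (8 - 48/3)*(2 + (8 - 48/3))/11)) = 1/(-77 + (-7 + (8 - 8*2)*(2 + (8 - 8*2))/11)) = 1/(-77 + (-7 + (8 - 16)*(2 + (8 - 16))/11)) = 1/(-77 + (-7 + (1/11)*(-8)*(2 - 8))) = 1/(-77 + (-7 + (1/11)*(-8)*(-6))) = 1/(-77 + (-7 + 48/11)) = 1/(-77 - 29/11) = 1/(-876/11) = -11/876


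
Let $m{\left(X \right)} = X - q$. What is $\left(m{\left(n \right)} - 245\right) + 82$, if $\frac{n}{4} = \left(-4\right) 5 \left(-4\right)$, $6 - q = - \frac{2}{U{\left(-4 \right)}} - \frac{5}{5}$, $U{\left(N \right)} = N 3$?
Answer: $\frac{901}{6} \approx 150.17$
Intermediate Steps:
$U{\left(N \right)} = 3 N$
$q = \frac{41}{6}$ ($q = 6 - \left(- \frac{2}{3 \left(-4\right)} - \frac{5}{5}\right) = 6 - \left(- \frac{2}{-12} - 1\right) = 6 - \left(\left(-2\right) \left(- \frac{1}{12}\right) - 1\right) = 6 - \left(\frac{1}{6} - 1\right) = 6 - - \frac{5}{6} = 6 + \frac{5}{6} = \frac{41}{6} \approx 6.8333$)
$n = 320$ ($n = 4 \left(-4\right) 5 \left(-4\right) = 4 \left(\left(-20\right) \left(-4\right)\right) = 4 \cdot 80 = 320$)
$m{\left(X \right)} = - \frac{41}{6} + X$ ($m{\left(X \right)} = X - \frac{41}{6} = - \frac{41}{6} + X$)
$\left(m{\left(n \right)} - 245\right) + 82 = \left(\left(- \frac{41}{6} + 320\right) - 245\right) + 82 = \left(\frac{1879}{6} - 245\right) + 82 = \frac{409}{6} + 82 = \frac{901}{6}$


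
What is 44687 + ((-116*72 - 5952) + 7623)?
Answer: 38006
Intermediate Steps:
44687 + ((-116*72 - 5952) + 7623) = 44687 + ((-8352 - 5952) + 7623) = 44687 + (-14304 + 7623) = 44687 - 6681 = 38006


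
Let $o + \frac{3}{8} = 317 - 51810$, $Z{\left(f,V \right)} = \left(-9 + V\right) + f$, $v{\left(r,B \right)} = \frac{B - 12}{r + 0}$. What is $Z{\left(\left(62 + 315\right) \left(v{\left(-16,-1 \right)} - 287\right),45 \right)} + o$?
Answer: $- \frac{2549601}{16} \approx -1.5935 \cdot 10^{5}$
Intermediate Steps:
$v{\left(r,B \right)} = \frac{-12 + B}{r}$
$Z{\left(f,V \right)} = -9 + V + f$
$o = - \frac{411947}{8}$ ($o = - \frac{3}{8} + \left(317 - 51810\right) = - \frac{3}{8} - 51493 = - \frac{411947}{8} \approx -51493.0$)
$Z{\left(\left(62 + 315\right) \left(v{\left(-16,-1 \right)} - 287\right),45 \right)} + o = \left(-9 + 45 + \left(62 + 315\right) \left(\frac{-12 - 1}{-16} - 287\right)\right) - \frac{411947}{8} = \left(-9 + 45 + 377 \left(\left(- \frac{1}{16}\right) \left(-13\right) - 287\right)\right) - \frac{411947}{8} = \left(-9 + 45 + 377 \left(\frac{13}{16} - 287\right)\right) - \frac{411947}{8} = \left(-9 + 45 + 377 \left(- \frac{4579}{16}\right)\right) - \frac{411947}{8} = \left(-9 + 45 - \frac{1726283}{16}\right) - \frac{411947}{8} = - \frac{1725707}{16} - \frac{411947}{8} = - \frac{2549601}{16}$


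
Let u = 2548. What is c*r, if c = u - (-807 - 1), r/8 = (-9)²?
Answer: 2174688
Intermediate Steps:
r = 648 (r = 8*(-9)² = 8*81 = 648)
c = 3356 (c = 2548 - (-807 - 1) = 2548 - 1*(-808) = 2548 + 808 = 3356)
c*r = 3356*648 = 2174688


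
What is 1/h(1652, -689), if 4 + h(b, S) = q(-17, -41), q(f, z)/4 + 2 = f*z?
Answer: 1/2776 ≈ 0.00036023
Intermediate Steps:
q(f, z) = -8 + 4*f*z (q(f, z) = -8 + 4*(f*z) = -8 + 4*f*z)
h(b, S) = 2776 (h(b, S) = -4 + (-8 + 4*(-17)*(-41)) = -4 + (-8 + 2788) = -4 + 2780 = 2776)
1/h(1652, -689) = 1/2776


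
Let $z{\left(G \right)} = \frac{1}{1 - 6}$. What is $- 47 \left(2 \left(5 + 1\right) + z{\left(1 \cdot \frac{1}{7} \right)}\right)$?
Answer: $- \frac{2773}{5} \approx -554.6$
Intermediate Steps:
$z{\left(G \right)} = - \frac{1}{5}$ ($z{\left(G \right)} = \frac{1}{-5} = - \frac{1}{5}$)
$- 47 \left(2 \left(5 + 1\right) + z{\left(1 \cdot \frac{1}{7} \right)}\right) = - 47 \left(2 \left(5 + 1\right) - \frac{1}{5}\right) = - 47 \left(2 \cdot 6 - \frac{1}{5}\right) = - 47 \left(12 - \frac{1}{5}\right) = \left(-47\right) \frac{59}{5} = - \frac{2773}{5}$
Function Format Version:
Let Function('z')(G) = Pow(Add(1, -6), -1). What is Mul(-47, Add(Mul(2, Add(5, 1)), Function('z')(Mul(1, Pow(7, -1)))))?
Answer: Rational(-2773, 5) ≈ -554.60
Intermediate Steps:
Function('z')(G) = Rational(-1, 5) (Function('z')(G) = Pow(-5, -1) = Rational(-1, 5))
Mul(-47, Add(Mul(2, Add(5, 1)), Function('z')(Mul(1, Pow(7, -1))))) = Mul(-47, Add(Mul(2, Add(5, 1)), Rational(-1, 5))) = Mul(-47, Add(Mul(2, 6), Rational(-1, 5))) = Mul(-47, Add(12, Rational(-1, 5))) = Mul(-47, Rational(59, 5)) = Rational(-2773, 5)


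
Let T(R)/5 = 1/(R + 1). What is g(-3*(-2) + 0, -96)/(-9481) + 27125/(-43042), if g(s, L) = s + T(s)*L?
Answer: -1781352479/2856568414 ≈ -0.62360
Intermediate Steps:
T(R) = 5/(1 + R) (T(R) = 5/(R + 1) = 5/(1 + R))
g(s, L) = s + 5*L/(1 + s) (g(s, L) = s + (5/(1 + s))*L = s + 5*L/(1 + s))
g(-3*(-2) + 0, -96)/(-9481) + 27125/(-43042) = ((5*(-96) + (-3*(-2) + 0)*(1 + (-3*(-2) + 0)))/(1 + (-3*(-2) + 0)))/(-9481) + 27125/(-43042) = ((-480 + (6 + 0)*(1 + (6 + 0)))/(1 + (6 + 0)))*(-1/9481) + 27125*(-1/43042) = ((-480 + 6*(1 + 6))/(1 + 6))*(-1/9481) - 27125/43042 = ((-480 + 6*7)/7)*(-1/9481) - 27125/43042 = ((-480 + 42)/7)*(-1/9481) - 27125/43042 = ((⅐)*(-438))*(-1/9481) - 27125/43042 = -438/7*(-1/9481) - 27125/43042 = 438/66367 - 27125/43042 = -1781352479/2856568414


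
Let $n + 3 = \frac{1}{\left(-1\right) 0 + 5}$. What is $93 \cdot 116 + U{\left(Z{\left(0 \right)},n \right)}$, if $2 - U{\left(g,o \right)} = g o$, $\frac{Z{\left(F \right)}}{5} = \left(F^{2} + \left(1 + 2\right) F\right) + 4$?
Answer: $10846$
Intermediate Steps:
$Z{\left(F \right)} = 20 + 5 F^{2} + 15 F$ ($Z{\left(F \right)} = 5 \left(\left(F^{2} + \left(1 + 2\right) F\right) + 4\right) = 5 \left(\left(F^{2} + 3 F\right) + 4\right) = 5 \left(4 + F^{2} + 3 F\right) = 20 + 5 F^{2} + 15 F$)
$n = - \frac{14}{5}$ ($n = -3 + \frac{1}{\left(-1\right) 0 + 5} = -3 + \frac{1}{0 + 5} = -3 + \frac{1}{5} = - \frac{14}{5} \approx -2.8$)
$U{\left(g,o \right)} = 2 - g o$
$93 \cdot 116 + U{\left(Z{\left(0 \right)},n \right)} = 93 \cdot 116 - \left(-2 + \left(20 + 5 \cdot 0^{2} + 15 \cdot 0\right) \left(- \frac{14}{5}\right)\right) = 10788 - \left(-2 + \left(20 + 5 \cdot 0 + 0\right) \left(- \frac{14}{5}\right)\right) = 10788 - \left(-2 + \left(20 + 0 + 0\right) \left(- \frac{14}{5}\right)\right) = 10788 - \left(-2 + 20 \left(- \frac{14}{5}\right)\right) = 10788 + \left(2 + 56\right) = 10788 + 58 = 10846$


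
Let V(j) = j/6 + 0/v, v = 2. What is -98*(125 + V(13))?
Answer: -37387/3 ≈ -12462.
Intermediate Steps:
V(j) = j/6 (V(j) = j/6 + 0/2 = j*(1/6) + 0*(1/2) = j/6 + 0 = j/6)
-98*(125 + V(13)) = -98*(125 + (1/6)*13) = -98*(125 + 13/6) = -98*763/6 = -37387/3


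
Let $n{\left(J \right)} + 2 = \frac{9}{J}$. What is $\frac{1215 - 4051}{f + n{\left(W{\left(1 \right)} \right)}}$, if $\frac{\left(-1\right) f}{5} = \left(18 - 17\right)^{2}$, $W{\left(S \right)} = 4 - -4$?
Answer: $\frac{22688}{47} \approx 482.72$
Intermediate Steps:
$W{\left(S \right)} = 8$ ($W{\left(S \right)} = 4 + 4 = 8$)
$f = -5$ ($f = - 5 \left(18 - 17\right)^{2} = - 5 \cdot 1^{2} = \left(-5\right) 1 = -5$)
$n{\left(J \right)} = -2 + \frac{9}{J}$
$\frac{1215 - 4051}{f + n{\left(W{\left(1 \right)} \right)}} = \frac{1215 - 4051}{-5 - \left(2 - \frac{9}{8}\right)} = - \frac{2836}{-5 + \left(-2 + 9 \cdot \frac{1}{8}\right)} = - \frac{2836}{-5 + \left(-2 + \frac{9}{8}\right)} = - \frac{2836}{-5 - \frac{7}{8}} = - \frac{2836}{- \frac{47}{8}} = \left(-2836\right) \left(- \frac{8}{47}\right) = \frac{22688}{47}$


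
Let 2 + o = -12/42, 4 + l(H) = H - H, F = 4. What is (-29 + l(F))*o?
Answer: 528/7 ≈ 75.429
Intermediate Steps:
l(H) = -4 (l(H) = -4 + (H - H) = -4 + 0 = -4)
o = -16/7 (o = -2 - 12/42 = -2 - 12*1/42 = -2 - 2/7 = -16/7 ≈ -2.2857)
(-29 + l(F))*o = (-29 - 4)*(-16/7) = -33*(-16/7) = 528/7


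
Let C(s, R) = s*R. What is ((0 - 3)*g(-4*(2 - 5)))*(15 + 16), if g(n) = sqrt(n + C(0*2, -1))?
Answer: -186*sqrt(3) ≈ -322.16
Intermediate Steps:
C(s, R) = R*s
g(n) = sqrt(n) (g(n) = sqrt(n - 0*2) = sqrt(n - 1*0) = sqrt(n + 0) = sqrt(n))
((0 - 3)*g(-4*(2 - 5)))*(15 + 16) = ((0 - 3)*sqrt(-4*(2 - 5)))*(15 + 16) = -3*2*sqrt(3)*31 = -6*sqrt(3)*31 = -186*sqrt(3)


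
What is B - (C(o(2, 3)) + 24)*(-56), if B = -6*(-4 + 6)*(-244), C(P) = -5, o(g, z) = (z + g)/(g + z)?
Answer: 3992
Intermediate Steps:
o(g, z) = 1 (o(g, z) = (g + z)/(g + z) = 1)
B = 2928 (B = -6*2*(-244) = -12*(-244) = 2928)
B - (C(o(2, 3)) + 24)*(-56) = 2928 - (-5 + 24)*(-56) = 2928 - 19*(-56) = 2928 - 1*(-1064) = 2928 + 1064 = 3992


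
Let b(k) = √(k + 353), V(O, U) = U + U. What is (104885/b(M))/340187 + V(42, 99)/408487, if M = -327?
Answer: 198/408487 + 104885*√26/8844862 ≈ 0.060950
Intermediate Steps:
V(O, U) = 2*U
b(k) = √(353 + k)
(104885/b(M))/340187 + V(42, 99)/408487 = (104885/(√(353 - 327)))/340187 + (2*99)/408487 = (104885/(√26))*(1/340187) + 198*(1/408487) = (104885*(√26/26))*(1/340187) + 198/408487 = (104885*√26/26)*(1/340187) + 198/408487 = 104885*√26/8844862 + 198/408487 = 198/408487 + 104885*√26/8844862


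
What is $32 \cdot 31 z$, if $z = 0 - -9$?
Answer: $8928$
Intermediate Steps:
$z = 9$ ($z = 0 + 9 = 9$)
$32 \cdot 31 z = 32 \cdot 31 \cdot 9 = 992 \cdot 9 = 8928$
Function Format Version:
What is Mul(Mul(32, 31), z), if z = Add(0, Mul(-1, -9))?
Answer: 8928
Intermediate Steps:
z = 9 (z = Add(0, 9) = 9)
Mul(Mul(32, 31), z) = Mul(Mul(32, 31), 9) = Mul(992, 9) = 8928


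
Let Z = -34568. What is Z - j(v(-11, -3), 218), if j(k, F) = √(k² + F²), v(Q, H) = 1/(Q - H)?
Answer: -34568 - 149*√137/8 ≈ -34786.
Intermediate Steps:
j(k, F) = √(F² + k²)
Z - j(v(-11, -3), 218) = -34568 - √(218² + (-1/(-3 - 1*(-11)))²) = -34568 - √(47524 + (-1/(-3 + 11))²) = -34568 - √(47524 + (-1/8)²) = -34568 - √(47524 + (-1*⅛)²) = -34568 - √(47524 + (-⅛)²) = -34568 - √(47524 + 1/64) = -34568 - √(3041537/64) = -34568 - 149*√137/8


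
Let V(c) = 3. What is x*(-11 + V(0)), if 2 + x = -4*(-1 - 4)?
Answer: -144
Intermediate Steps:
x = 18 (x = -2 - 4*(-1 - 4) = -2 - 4*(-5) = -2 + 20 = 18)
x*(-11 + V(0)) = 18*(-11 + 3) = 18*(-8) = -144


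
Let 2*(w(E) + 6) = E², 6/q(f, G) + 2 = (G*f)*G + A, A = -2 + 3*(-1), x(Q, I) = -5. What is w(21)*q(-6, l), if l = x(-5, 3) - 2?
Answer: -1287/301 ≈ -4.2757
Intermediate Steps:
A = -5 (A = -2 - 3 = -5)
l = -7 (l = -5 - 2 = -7)
q(f, G) = 6/(-7 + f*G²) (q(f, G) = 6/(-2 + ((G*f)*G - 5)) = 6/(-2 + (f*G² - 5)) = 6/(-2 + (-5 + f*G²)) = 6/(-7 + f*G²))
w(E) = -6 + E²/2
w(21)*q(-6, l) = (-6 + (½)*21²)*(6/(-7 - 6*(-7)²)) = (-6 + (½)*441)*(6/(-7 - 6*49)) = (-6 + 441/2)*(6/(-7 - 294)) = 429*(6/(-301))/2 = 429*(6*(-1/301))/2 = (429/2)*(-6/301) = -1287/301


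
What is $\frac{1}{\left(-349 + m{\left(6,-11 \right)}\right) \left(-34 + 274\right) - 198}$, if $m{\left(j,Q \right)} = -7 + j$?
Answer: $- \frac{1}{84198} \approx -1.1877 \cdot 10^{-5}$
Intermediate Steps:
$\frac{1}{\left(-349 + m{\left(6,-11 \right)}\right) \left(-34 + 274\right) - 198} = \frac{1}{\left(-349 + \left(-7 + 6\right)\right) \left(-34 + 274\right) - 198} = \frac{1}{\left(-349 - 1\right) 240 - 198} = \frac{1}{\left(-350\right) 240 - 198} = \frac{1}{-84000 - 198} = \frac{1}{-84198} = - \frac{1}{84198}$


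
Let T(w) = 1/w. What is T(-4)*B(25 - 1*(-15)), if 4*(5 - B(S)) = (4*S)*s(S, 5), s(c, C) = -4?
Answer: -165/4 ≈ -41.250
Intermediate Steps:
B(S) = 5 + 4*S (B(S) = 5 - 4*S*(-4)/4 = 5 - (-4)*S = 5 + 4*S)
T(-4)*B(25 - 1*(-15)) = (5 + 4*(25 - 1*(-15)))/(-4) = -(5 + 4*(25 + 15))/4 = -(5 + 4*40)/4 = -(5 + 160)/4 = -¼*165 = -165/4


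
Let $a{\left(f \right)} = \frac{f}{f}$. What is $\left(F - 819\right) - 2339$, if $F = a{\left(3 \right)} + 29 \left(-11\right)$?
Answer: $-3476$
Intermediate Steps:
$a{\left(f \right)} = 1$
$F = -318$ ($F = 1 + 29 \left(-11\right) = 1 - 319 = -318$)
$\left(F - 819\right) - 2339 = \left(-318 - 819\right) - 2339 = -1137 - 2339 = -3476$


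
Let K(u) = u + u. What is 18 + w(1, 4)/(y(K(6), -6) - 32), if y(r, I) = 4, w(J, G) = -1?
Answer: 505/28 ≈ 18.036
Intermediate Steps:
K(u) = 2*u
18 + w(1, 4)/(y(K(6), -6) - 32) = 18 - 1/(4 - 32) = 18 - 1/(-28) = 18 - 1*(-1/28) = 18 + 1/28 = 505/28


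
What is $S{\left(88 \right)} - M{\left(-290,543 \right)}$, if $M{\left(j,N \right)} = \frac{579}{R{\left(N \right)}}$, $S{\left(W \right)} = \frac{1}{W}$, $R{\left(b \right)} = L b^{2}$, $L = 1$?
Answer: $\frac{81299}{8648904} \approx 0.0093999$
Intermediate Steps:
$R{\left(b \right)} = b^{2}$ ($R{\left(b \right)} = 1 b^{2} = b^{2}$)
$M{\left(j,N \right)} = \frac{579}{N^{2}}$
$S{\left(88 \right)} - M{\left(-290,543 \right)} = \frac{1}{88} - \frac{579}{294849} = \frac{1}{88} - 579 \cdot \frac{1}{294849} = \frac{1}{88} - \frac{193}{98283} = \frac{81299}{8648904}$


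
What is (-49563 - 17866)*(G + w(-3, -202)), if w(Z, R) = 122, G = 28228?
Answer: -1911612150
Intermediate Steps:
(-49563 - 17866)*(G + w(-3, -202)) = (-49563 - 17866)*(28228 + 122) = -67429*28350 = -1911612150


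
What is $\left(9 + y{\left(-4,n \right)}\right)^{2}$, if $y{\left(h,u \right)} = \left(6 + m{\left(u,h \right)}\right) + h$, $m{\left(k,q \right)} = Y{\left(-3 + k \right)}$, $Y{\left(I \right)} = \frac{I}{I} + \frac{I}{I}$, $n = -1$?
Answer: $169$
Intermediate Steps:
$Y{\left(I \right)} = 2$ ($Y{\left(I \right)} = 1 + 1 = 2$)
$m{\left(k,q \right)} = 2$
$y{\left(h,u \right)} = 8 + h$ ($y{\left(h,u \right)} = \left(6 + 2\right) + h = 8 + h$)
$\left(9 + y{\left(-4,n \right)}\right)^{2} = \left(9 + \left(8 - 4\right)\right)^{2} = \left(9 + 4\right)^{2} = 13^{2} = 169$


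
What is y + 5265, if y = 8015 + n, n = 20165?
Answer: 33445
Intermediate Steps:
y = 28180 (y = 8015 + 20165 = 28180)
y + 5265 = 28180 + 5265 = 33445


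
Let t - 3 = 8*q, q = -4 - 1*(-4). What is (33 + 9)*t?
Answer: 126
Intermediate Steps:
q = 0 (q = -4 + 4 = 0)
t = 3 (t = 3 + 8*0 = 3 + 0 = 3)
(33 + 9)*t = (33 + 9)*3 = 42*3 = 126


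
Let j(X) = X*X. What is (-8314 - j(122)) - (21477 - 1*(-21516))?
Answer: -66191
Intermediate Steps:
j(X) = X²
(-8314 - j(122)) - (21477 - 1*(-21516)) = (-8314 - 1*122²) - (21477 - 1*(-21516)) = (-8314 - 1*14884) - (21477 + 21516) = (-8314 - 14884) - 1*42993 = -23198 - 42993 = -66191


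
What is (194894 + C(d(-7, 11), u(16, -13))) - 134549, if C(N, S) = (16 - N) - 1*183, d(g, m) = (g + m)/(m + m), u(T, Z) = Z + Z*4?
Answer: 661956/11 ≈ 60178.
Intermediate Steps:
u(T, Z) = 5*Z (u(T, Z) = Z + 4*Z = 5*Z)
d(g, m) = (g + m)/(2*m) (d(g, m) = (g + m)/((2*m)) = (g + m)*(1/(2*m)) = (g + m)/(2*m))
C(N, S) = -167 - N (C(N, S) = (16 - N) - 183 = -167 - N)
(194894 + C(d(-7, 11), u(16, -13))) - 134549 = (194894 + (-167 - (-7 + 11)/(2*11))) - 134549 = (194894 + (-167 - 4/(2*11))) - 134549 = (194894 + (-167 - 1*2/11)) - 134549 = (194894 + (-167 - 2/11)) - 134549 = (194894 - 1839/11) - 134549 = 2141995/11 - 134549 = 661956/11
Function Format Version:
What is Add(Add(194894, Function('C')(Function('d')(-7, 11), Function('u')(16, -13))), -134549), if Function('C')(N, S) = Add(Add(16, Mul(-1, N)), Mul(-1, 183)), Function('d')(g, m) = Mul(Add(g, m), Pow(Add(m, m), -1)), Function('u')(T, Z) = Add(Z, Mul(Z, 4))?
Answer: Rational(661956, 11) ≈ 60178.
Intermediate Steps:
Function('u')(T, Z) = Mul(5, Z) (Function('u')(T, Z) = Add(Z, Mul(4, Z)) = Mul(5, Z))
Function('d')(g, m) = Mul(Rational(1, 2), Pow(m, -1), Add(g, m)) (Function('d')(g, m) = Mul(Add(g, m), Pow(Mul(2, m), -1)) = Mul(Add(g, m), Mul(Rational(1, 2), Pow(m, -1))) = Mul(Rational(1, 2), Pow(m, -1), Add(g, m)))
Function('C')(N, S) = Add(-167, Mul(-1, N)) (Function('C')(N, S) = Add(Add(16, Mul(-1, N)), -183) = Add(-167, Mul(-1, N)))
Add(Add(194894, Function('C')(Function('d')(-7, 11), Function('u')(16, -13))), -134549) = Add(Add(194894, Add(-167, Mul(-1, Mul(Rational(1, 2), Pow(11, -1), Add(-7, 11))))), -134549) = Add(Add(194894, Add(-167, Mul(-1, Mul(Rational(1, 2), Rational(1, 11), 4)))), -134549) = Add(Add(194894, Add(-167, Mul(-1, Rational(2, 11)))), -134549) = Add(Add(194894, Add(-167, Rational(-2, 11))), -134549) = Add(Add(194894, Rational(-1839, 11)), -134549) = Add(Rational(2141995, 11), -134549) = Rational(661956, 11)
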